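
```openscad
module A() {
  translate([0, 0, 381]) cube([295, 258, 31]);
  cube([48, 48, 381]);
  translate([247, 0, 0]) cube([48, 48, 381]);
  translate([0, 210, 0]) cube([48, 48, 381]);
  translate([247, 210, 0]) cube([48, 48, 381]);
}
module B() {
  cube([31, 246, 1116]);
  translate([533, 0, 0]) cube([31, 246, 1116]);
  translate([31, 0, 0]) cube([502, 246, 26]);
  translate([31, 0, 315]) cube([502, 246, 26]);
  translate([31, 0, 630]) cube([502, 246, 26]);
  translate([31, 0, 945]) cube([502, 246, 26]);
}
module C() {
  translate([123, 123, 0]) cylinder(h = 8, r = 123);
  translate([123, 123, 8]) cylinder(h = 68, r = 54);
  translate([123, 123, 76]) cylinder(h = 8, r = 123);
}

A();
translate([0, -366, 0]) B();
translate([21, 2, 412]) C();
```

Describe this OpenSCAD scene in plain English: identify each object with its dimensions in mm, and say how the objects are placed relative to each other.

A is a simple wooden stool: a rectangular seat 295 mm (x) by 258 mm (y), 31 mm thick, top face at z = 412 mm, on four square legs, each 48×48 mm in cross-section. The legs rest on z = 0, each flush with a corner of the seat.

B is an open bookshelf. Two side panels, each 31 mm thick, 246 mm deep and 1116 mm tall, stand 564 mm apart (outside-to-outside). Between them sit 4 shelves, each 26 mm thick and 246 mm deep, spanning the full gap between the sides. The bottom shelf rests on the floor (its underside at z = 0) and the clear gap between one shelf's top and the next shelf's underside is 289 mm.

C is a spool: two coaxial disc flanges of radius 123 mm and thickness 8 mm, joined by a core cylinder of radius 54 mm and height 68 mm. The lower flange rests on z = 0 and the three cylinders share a vertical axis.

The bookshelf is on the floor beside the stool on its −y side. The spool is on top of the stool.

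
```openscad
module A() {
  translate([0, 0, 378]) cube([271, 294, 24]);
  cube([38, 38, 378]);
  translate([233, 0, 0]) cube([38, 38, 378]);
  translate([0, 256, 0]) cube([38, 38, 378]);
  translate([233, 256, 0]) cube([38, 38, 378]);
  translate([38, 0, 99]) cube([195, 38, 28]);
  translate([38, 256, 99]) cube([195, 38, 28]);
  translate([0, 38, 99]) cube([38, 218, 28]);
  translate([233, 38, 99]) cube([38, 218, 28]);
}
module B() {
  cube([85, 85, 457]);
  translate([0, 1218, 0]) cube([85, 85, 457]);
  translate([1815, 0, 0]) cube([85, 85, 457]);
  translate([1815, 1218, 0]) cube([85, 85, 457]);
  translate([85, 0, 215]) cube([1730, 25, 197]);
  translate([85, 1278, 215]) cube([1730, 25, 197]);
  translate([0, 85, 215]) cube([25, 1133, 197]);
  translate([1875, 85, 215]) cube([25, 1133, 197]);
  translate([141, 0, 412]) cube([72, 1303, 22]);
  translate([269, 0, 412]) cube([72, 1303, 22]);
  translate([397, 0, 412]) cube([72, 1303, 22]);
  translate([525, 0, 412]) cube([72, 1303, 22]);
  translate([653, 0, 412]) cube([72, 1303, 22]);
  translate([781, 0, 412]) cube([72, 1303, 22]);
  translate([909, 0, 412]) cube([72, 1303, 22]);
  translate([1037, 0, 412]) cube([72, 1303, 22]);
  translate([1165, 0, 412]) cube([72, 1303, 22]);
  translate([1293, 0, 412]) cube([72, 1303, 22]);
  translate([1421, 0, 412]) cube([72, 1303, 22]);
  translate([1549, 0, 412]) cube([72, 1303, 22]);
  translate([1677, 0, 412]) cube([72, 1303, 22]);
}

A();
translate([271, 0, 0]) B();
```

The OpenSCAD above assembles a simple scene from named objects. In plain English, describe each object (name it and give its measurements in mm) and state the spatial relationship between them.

A is a simple wooden stool: a rectangular seat 271 mm (x) by 294 mm (y), 24 mm thick, top face at z = 402 mm, on four square legs, each 38×38 mm in cross-section. The legs rest on z = 0, each flush with a corner of the seat. Four stretchers, 38 mm wide and 28 mm tall, connect adjacent legs with their undersides at z = 99 mm, each running between the inner faces of the legs it joins and aligned with the legs' outer faces on the other axis.

B is a bed frame 1900 mm long (x) by 1303 mm wide (y). Four 85×85 mm corner posts, 457 mm tall, at the corners of the footprint. Four rails of 25 mm thickness and 197 mm height run between adjacent posts with their undersides at z = 215 mm, their outer faces flush with the outside of the frame (the two x-running rails run between the posts' inner faces; the two y-running rails run between the posts' inner faces). 13 slats, each 72 mm wide (x) and 22 mm thick, lie across the top of the two x-running rails, running the full 1303 mm width of the frame in y; the slats are evenly spaced along x between the inner faces of the end posts with equal gaps (rounded down to the nearest mm) at the −x end and between each pair — any rounding remainder accumulates at the +x end.

The bed frame is against the stool's +x side, with their −y faces flush.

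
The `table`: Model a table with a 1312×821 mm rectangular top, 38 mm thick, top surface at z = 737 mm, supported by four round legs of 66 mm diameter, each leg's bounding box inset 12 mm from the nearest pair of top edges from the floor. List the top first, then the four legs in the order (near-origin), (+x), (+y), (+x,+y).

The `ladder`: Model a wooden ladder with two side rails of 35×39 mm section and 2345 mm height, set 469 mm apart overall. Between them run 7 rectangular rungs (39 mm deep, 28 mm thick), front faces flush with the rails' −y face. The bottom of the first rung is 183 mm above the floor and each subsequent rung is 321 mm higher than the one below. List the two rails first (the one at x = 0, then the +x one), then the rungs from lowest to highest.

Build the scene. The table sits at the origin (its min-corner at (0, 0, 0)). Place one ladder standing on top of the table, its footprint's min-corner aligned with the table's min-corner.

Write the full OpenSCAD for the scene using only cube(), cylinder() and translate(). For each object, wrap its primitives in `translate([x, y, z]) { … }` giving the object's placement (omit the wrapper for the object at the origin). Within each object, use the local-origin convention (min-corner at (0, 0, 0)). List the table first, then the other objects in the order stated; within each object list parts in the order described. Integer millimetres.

translate([0, 0, 699]) cube([1312, 821, 38]);
translate([45, 45, 0]) cylinder(h = 699, r = 33);
translate([1267, 45, 0]) cylinder(h = 699, r = 33);
translate([45, 776, 0]) cylinder(h = 699, r = 33);
translate([1267, 776, 0]) cylinder(h = 699, r = 33);
translate([0, 0, 737]) {
  cube([35, 39, 2345]);
  translate([434, 0, 0]) cube([35, 39, 2345]);
  translate([35, 0, 183]) cube([399, 39, 28]);
  translate([35, 0, 504]) cube([399, 39, 28]);
  translate([35, 0, 825]) cube([399, 39, 28]);
  translate([35, 0, 1146]) cube([399, 39, 28]);
  translate([35, 0, 1467]) cube([399, 39, 28]);
  translate([35, 0, 1788]) cube([399, 39, 28]);
  translate([35, 0, 2109]) cube([399, 39, 28]);
}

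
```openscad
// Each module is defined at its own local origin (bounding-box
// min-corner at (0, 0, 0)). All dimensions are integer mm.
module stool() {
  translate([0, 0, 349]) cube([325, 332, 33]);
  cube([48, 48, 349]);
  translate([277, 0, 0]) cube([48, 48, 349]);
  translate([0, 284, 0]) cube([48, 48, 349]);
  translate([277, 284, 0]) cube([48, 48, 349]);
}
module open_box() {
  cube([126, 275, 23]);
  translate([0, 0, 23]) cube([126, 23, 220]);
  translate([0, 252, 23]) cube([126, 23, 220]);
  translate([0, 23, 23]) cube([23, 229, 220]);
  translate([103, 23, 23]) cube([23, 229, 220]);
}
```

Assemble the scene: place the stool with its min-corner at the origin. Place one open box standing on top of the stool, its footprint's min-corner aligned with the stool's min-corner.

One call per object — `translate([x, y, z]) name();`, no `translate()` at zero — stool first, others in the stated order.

stool();
translate([0, 0, 382]) open_box();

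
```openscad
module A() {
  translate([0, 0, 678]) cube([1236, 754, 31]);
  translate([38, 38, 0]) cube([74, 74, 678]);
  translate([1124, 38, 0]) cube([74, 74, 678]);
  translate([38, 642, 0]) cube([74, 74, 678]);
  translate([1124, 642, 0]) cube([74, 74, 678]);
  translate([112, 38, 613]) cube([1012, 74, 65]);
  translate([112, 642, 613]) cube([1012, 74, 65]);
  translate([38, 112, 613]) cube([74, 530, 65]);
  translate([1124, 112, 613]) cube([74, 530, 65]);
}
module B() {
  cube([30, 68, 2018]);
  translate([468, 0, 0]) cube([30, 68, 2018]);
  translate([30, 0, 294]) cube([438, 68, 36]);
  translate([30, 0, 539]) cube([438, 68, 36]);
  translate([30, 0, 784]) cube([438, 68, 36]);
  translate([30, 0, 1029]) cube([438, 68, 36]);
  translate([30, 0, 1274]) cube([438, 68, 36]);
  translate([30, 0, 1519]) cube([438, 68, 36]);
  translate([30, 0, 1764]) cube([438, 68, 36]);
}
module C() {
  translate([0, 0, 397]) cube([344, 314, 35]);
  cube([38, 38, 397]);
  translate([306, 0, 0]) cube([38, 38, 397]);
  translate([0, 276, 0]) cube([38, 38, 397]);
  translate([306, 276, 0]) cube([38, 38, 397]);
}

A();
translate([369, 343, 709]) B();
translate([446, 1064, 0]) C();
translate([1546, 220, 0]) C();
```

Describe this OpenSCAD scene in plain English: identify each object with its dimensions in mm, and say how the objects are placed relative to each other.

A is a rectangular dining table. The top is 1236×754×31 mm with its upper surface at z = 709 mm. It stands on four 74×74 mm square legs, each inset 38 mm from the nearest pair of top edges, running from the floor to the underside of the top. Four apron rails, 74 mm thick and 65 mm tall, run between adjacent legs with their top edges flush with the underside of the top and their outer faces flush with the legs' outer faces.

B is a straight ladder. Two 30×68 mm vertical rails, 2018 mm tall, stand 498 mm apart (outside-to-outside) with their front faces coplanar on the −y side. 7 rungs, each 68 mm deep and 36 mm tall, span between the inner faces of the rails, front faces flush with the rails. The lowest rung's underside is at z = 294 mm and rungs are spaced 245 mm apart (underside to underside).

C is a four-legged stool. The seat is a 344×314×35 mm slab whose top surface is at z = 432 mm; four square legs, each 38×38 mm in cross-section, run from the floor (z = 0) to the underside of the seat, each flush with a corner of the seat.

The ladder is on top of the table, centred. Two stools sit around the table at the +y, +x sides.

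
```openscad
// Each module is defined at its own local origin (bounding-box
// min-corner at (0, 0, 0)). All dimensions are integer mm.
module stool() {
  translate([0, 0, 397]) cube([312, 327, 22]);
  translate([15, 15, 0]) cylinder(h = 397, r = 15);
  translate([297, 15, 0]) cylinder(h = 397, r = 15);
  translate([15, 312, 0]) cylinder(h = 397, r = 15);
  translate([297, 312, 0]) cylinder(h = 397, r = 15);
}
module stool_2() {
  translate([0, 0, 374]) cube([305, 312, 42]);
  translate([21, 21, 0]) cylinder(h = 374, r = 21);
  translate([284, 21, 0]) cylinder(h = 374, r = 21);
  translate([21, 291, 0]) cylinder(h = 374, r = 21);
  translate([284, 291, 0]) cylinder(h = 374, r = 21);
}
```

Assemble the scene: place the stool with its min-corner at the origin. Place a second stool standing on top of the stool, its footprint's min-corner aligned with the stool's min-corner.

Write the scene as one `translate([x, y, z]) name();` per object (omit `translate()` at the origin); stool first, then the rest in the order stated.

stool();
translate([0, 0, 419]) stool_2();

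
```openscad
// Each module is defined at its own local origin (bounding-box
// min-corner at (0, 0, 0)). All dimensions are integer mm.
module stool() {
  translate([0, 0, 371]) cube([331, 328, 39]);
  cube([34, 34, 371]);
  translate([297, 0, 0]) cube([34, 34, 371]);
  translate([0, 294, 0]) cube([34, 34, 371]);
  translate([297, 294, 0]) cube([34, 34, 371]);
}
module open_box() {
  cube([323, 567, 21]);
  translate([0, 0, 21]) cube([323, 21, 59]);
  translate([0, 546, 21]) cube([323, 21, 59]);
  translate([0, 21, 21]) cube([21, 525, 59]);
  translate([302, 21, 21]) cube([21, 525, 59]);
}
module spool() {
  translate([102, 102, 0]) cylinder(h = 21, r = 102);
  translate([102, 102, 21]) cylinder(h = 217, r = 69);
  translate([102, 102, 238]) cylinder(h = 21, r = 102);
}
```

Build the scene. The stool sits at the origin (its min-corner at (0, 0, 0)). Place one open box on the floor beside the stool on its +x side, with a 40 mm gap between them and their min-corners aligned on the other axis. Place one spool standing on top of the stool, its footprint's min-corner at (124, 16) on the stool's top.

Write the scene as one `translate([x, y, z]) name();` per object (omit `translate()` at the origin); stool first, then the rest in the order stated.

stool();
translate([371, 0, 0]) open_box();
translate([124, 16, 410]) spool();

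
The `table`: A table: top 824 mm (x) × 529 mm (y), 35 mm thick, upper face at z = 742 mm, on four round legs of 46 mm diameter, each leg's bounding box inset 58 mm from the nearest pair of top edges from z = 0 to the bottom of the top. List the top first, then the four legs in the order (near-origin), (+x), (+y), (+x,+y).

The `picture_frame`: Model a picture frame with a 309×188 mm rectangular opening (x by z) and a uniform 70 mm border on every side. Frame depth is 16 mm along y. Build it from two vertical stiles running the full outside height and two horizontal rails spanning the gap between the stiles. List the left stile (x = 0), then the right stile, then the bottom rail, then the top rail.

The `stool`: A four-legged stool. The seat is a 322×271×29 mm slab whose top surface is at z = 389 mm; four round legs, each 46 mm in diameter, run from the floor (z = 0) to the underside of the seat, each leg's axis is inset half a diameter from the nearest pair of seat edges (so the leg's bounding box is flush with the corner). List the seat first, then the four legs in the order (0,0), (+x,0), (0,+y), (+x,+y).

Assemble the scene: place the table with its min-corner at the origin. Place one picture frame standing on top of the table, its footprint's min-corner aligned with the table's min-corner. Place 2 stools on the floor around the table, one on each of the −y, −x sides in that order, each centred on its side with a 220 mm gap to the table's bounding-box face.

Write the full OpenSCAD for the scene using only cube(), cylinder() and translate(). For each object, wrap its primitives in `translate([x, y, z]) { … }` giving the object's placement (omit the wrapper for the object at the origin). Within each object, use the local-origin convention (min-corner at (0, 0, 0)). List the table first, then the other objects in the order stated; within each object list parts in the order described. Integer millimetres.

translate([0, 0, 707]) cube([824, 529, 35]);
translate([81, 81, 0]) cylinder(h = 707, r = 23);
translate([743, 81, 0]) cylinder(h = 707, r = 23);
translate([81, 448, 0]) cylinder(h = 707, r = 23);
translate([743, 448, 0]) cylinder(h = 707, r = 23);
translate([0, 0, 742]) {
  cube([70, 16, 328]);
  translate([379, 0, 0]) cube([70, 16, 328]);
  translate([70, 0, 0]) cube([309, 16, 70]);
  translate([70, 0, 258]) cube([309, 16, 70]);
}
translate([251, -491, 0]) {
  translate([0, 0, 360]) cube([322, 271, 29]);
  translate([23, 23, 0]) cylinder(h = 360, r = 23);
  translate([299, 23, 0]) cylinder(h = 360, r = 23);
  translate([23, 248, 0]) cylinder(h = 360, r = 23);
  translate([299, 248, 0]) cylinder(h = 360, r = 23);
}
translate([-542, 129, 0]) {
  translate([0, 0, 360]) cube([322, 271, 29]);
  translate([23, 23, 0]) cylinder(h = 360, r = 23);
  translate([299, 23, 0]) cylinder(h = 360, r = 23);
  translate([23, 248, 0]) cylinder(h = 360, r = 23);
  translate([299, 248, 0]) cylinder(h = 360, r = 23);
}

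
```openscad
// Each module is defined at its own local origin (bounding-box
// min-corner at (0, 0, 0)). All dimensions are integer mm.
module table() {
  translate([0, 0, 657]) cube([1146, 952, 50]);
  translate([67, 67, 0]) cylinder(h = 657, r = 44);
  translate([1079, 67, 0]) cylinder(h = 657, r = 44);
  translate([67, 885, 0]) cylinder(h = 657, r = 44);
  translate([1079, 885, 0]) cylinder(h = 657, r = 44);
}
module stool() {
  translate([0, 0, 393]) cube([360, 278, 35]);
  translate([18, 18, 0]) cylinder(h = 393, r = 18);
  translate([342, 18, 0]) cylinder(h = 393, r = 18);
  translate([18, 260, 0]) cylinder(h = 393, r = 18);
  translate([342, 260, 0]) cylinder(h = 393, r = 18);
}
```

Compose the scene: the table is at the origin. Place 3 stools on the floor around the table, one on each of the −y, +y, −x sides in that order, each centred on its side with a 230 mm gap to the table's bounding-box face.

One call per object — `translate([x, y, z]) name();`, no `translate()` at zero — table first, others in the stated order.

table();
translate([393, -508, 0]) stool();
translate([393, 1182, 0]) stool();
translate([-590, 337, 0]) stool();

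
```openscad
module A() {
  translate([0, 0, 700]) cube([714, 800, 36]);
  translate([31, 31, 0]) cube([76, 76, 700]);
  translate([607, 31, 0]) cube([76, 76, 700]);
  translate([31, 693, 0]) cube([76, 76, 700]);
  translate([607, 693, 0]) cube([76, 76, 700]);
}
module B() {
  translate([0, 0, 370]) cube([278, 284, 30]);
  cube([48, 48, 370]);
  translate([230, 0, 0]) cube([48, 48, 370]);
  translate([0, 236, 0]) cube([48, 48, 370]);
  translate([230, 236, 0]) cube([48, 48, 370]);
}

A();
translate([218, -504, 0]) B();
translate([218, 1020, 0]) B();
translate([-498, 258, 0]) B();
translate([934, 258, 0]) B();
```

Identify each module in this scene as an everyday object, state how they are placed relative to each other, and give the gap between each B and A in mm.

A is a table. B is a stool. Four stools sit around the table at the −y, +y, −x, +x sides. The gap between each stool and the table is 220 mm.

Each stool's nearest face is 220 mm from the table's bounding box.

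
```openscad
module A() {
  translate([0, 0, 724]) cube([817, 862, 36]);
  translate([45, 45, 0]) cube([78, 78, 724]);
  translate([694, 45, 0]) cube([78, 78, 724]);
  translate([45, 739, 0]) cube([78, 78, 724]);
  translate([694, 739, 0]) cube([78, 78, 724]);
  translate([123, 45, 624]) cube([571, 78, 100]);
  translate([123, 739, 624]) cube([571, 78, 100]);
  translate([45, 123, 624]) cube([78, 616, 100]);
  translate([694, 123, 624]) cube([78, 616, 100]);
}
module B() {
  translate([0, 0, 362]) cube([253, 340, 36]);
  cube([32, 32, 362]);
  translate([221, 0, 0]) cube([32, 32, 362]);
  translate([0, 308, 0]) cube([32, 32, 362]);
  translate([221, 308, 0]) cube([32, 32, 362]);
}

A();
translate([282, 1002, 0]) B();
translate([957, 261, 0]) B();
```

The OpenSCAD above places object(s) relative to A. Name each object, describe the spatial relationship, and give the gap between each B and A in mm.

Each stool's nearest face is 140 mm from the table's bounding box.

A is a table. B is a stool. Two stools sit around the table at the +y, +x sides. The gap between each stool and the table is 140 mm.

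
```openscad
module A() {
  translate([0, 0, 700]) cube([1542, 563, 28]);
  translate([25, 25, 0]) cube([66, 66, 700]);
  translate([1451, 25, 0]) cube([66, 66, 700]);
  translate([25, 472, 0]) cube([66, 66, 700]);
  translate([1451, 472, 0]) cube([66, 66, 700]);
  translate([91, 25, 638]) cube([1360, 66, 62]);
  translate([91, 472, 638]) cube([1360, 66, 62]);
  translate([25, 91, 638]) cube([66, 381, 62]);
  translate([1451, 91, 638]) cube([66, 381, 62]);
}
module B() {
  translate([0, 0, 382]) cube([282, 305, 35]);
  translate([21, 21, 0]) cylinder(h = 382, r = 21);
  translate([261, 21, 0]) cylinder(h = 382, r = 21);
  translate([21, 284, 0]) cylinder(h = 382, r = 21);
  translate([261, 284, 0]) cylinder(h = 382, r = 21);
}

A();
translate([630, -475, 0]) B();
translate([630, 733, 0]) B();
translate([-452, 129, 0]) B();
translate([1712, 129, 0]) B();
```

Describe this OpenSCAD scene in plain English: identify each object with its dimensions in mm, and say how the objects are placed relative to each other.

A is a rectangular dining table. The top is 1542×563×28 mm with its upper surface at z = 728 mm. It stands on four 66×66 mm square legs, each inset 25 mm from the nearest pair of top edges, running from the floor to the underside of the top. Four apron rails, 66 mm thick and 62 mm tall, run between adjacent legs with their top edges flush with the underside of the top and their outer faces flush with the legs' outer faces.

B is a four-legged stool. The seat is 282×305 mm, 35 mm thick, top at z = 417 mm. It stands on four round legs, each 42 mm in diameter, from z = 0 to the seat underside, each leg's axis is inset half a diameter from the nearest pair of seat edges (so the leg's bounding box is flush with the corner).

Four stools sit around the table at the −y, +y, −x, +x sides.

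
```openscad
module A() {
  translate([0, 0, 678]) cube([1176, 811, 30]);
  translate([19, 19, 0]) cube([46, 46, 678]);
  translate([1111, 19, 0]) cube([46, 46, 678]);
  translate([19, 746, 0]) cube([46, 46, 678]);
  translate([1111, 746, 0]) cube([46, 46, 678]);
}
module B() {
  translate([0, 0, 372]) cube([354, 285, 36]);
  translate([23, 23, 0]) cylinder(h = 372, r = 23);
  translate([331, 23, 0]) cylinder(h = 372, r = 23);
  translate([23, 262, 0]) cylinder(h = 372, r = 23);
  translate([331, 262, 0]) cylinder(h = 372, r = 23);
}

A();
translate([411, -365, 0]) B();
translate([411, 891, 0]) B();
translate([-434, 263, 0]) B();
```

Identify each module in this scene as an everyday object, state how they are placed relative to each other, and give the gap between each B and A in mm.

Each stool's nearest face is 80 mm from the table's bounding box.

A is a table. B is a stool. Three stools sit around the table at the −y, +y, −x sides. The gap between each stool and the table is 80 mm.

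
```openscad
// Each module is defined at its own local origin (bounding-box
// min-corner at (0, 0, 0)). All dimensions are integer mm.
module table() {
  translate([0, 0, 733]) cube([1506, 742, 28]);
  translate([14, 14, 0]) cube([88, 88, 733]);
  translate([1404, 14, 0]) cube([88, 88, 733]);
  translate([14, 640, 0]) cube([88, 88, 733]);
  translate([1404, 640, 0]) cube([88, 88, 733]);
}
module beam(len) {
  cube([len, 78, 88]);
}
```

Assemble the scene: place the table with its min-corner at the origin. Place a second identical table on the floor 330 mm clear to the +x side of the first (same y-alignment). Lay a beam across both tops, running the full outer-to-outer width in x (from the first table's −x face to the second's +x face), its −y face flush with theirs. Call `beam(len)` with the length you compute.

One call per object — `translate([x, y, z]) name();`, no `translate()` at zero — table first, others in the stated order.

table();
translate([1836, 0, 0]) table();
translate([0, 0, 761]) beam(3342);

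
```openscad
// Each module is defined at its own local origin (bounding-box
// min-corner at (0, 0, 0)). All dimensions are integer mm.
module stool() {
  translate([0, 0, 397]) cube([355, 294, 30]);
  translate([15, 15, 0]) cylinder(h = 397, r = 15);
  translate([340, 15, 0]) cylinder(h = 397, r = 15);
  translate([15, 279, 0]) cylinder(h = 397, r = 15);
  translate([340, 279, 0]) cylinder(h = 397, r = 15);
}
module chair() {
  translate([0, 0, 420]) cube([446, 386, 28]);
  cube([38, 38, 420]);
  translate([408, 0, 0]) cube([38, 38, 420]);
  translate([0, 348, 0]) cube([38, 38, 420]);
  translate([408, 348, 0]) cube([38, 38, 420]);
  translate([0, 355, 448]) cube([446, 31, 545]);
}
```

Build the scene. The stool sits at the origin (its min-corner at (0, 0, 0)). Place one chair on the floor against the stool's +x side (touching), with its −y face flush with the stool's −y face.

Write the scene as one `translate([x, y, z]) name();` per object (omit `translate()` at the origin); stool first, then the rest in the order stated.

stool();
translate([355, 0, 0]) chair();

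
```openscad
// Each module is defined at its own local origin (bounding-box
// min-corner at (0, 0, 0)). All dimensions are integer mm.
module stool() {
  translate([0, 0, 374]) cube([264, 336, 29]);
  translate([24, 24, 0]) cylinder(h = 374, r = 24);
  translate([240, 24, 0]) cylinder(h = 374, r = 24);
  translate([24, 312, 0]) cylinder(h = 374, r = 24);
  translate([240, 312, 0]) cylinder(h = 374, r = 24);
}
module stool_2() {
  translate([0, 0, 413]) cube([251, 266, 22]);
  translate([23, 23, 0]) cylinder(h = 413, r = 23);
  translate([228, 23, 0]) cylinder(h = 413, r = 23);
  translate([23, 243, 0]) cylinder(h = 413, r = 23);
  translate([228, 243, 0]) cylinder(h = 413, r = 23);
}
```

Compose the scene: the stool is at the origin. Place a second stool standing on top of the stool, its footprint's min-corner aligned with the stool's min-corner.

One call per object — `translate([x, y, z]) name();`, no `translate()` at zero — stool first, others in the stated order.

stool();
translate([0, 0, 403]) stool_2();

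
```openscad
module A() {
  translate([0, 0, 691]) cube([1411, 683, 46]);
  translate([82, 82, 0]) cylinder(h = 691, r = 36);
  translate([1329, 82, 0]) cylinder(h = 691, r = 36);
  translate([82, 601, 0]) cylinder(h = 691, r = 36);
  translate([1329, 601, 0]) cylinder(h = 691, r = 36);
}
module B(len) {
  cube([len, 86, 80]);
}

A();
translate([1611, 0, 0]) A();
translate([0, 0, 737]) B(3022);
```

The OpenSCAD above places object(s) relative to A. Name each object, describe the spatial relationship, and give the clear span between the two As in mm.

A is a table. B is a beam. A beam spans the tops of two tables. The clear span between the two tables is 200 mm.

Second table starts at x = 1611; first ends at x = 1411; clear span = 1611 − 1411 = 200 mm.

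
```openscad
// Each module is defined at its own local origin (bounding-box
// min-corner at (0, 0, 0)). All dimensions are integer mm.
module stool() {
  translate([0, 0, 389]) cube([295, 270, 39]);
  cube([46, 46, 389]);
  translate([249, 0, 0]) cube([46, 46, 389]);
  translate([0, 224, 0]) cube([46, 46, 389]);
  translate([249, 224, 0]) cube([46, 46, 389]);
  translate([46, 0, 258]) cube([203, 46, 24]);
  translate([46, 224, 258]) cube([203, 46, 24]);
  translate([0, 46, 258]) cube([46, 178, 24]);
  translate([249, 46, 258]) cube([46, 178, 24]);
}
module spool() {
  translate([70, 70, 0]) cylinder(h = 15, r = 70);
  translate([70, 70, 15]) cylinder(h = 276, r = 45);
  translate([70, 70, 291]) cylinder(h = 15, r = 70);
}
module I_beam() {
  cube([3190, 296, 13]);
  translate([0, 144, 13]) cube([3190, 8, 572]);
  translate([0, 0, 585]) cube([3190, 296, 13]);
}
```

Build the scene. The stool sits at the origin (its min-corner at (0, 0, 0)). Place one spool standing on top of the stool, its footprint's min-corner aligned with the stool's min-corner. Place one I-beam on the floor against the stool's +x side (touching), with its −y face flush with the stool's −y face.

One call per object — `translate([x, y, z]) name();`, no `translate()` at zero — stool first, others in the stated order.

stool();
translate([0, 0, 428]) spool();
translate([295, 0, 0]) I_beam();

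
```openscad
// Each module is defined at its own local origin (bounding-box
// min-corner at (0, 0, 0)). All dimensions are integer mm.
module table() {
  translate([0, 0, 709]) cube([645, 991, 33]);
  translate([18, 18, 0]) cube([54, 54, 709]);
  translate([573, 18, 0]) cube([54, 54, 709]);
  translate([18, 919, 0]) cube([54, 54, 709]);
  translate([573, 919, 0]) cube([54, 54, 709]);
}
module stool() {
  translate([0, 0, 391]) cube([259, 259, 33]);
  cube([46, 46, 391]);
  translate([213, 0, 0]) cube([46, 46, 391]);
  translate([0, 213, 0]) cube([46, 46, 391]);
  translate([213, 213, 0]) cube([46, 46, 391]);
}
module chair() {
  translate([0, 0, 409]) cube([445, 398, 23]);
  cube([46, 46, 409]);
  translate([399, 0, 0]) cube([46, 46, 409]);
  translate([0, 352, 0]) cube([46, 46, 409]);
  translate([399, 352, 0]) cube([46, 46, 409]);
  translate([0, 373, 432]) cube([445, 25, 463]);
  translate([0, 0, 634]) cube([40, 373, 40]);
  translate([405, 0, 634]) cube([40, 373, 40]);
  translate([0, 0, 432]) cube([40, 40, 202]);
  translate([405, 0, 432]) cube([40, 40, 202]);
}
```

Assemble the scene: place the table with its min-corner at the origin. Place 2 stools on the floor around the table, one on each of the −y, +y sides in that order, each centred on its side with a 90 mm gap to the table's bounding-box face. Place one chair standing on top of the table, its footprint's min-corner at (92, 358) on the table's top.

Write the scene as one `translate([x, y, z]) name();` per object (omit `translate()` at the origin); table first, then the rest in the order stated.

table();
translate([193, -349, 0]) stool();
translate([193, 1081, 0]) stool();
translate([92, 358, 742]) chair();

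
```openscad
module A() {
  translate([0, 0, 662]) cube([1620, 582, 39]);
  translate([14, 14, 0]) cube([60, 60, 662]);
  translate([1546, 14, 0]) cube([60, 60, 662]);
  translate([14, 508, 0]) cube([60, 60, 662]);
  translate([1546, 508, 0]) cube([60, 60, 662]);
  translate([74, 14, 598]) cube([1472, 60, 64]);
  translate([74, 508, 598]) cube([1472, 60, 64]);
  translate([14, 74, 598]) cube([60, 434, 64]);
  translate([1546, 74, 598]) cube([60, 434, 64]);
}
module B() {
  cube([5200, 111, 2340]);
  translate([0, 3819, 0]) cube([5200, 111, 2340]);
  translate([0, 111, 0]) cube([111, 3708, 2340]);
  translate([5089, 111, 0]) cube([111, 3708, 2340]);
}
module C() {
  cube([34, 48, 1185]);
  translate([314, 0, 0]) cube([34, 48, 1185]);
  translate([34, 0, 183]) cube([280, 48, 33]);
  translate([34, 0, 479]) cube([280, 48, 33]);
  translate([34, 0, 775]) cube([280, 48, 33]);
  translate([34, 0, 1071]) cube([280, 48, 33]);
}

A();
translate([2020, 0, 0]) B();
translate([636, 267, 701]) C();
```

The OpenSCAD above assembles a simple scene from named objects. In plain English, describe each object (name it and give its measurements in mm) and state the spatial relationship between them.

A is a rectangular dining table. The top is 1620×582×39 mm with its upper surface at z = 701 mm. It stands on four 60×60 mm square legs, each inset 14 mm from the nearest pair of top edges, running from the floor to the underside of the top. Four apron rails, 60 mm thick and 64 mm tall, run between adjacent legs with their top edges flush with the underside of the top and their outer faces flush with the legs' outer faces.

B is the wall frame of a small rectangular building: four walls, each 2340 mm tall and 111 mm thick, enclosing a footprint 5200 mm (x) by 3930 mm (y) outside-to-outside, with no floor or roof. The front and back walls (the −y and +y sides) span the full width; the two side walls fit between them.

C is a wooden ladder with two side rails of 34×48 mm section and 1185 mm height, set 348 mm apart overall. Between them run 4 rectangular rungs (48 mm deep, 33 mm thick), front faces flush with the rails' −y face. The bottom of the first rung is 183 mm above the floor and each subsequent rung is 296 mm higher than the one below.

The house frame is on the floor beside the table on its +x side. The ladder is on top of the table, centred.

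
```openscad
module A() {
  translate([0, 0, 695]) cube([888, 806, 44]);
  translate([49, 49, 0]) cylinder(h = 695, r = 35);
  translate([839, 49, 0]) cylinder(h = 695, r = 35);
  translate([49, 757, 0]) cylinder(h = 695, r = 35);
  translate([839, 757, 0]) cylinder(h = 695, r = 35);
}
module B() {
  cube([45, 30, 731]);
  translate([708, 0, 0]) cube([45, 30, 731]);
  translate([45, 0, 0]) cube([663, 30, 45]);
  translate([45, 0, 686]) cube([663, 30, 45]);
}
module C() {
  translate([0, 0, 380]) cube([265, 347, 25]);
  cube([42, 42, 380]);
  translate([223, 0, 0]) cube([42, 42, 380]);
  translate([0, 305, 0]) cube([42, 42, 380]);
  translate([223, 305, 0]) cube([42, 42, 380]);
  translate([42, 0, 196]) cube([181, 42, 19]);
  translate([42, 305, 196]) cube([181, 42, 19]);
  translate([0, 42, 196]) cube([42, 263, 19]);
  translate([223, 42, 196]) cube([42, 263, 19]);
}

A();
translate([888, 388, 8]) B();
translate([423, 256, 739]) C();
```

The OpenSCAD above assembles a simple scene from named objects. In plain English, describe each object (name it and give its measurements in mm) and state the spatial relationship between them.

A is a table with a 888×806 mm rectangular top, 44 mm thick, top surface at z = 739 mm, supported by four round legs of 70 mm diameter, each leg's bounding box inset 14 mm from the nearest pair of top edges, running from the floor.

B is a picture frame with a 663×641 mm rectangular opening (x by z) and a uniform 45 mm border on every side. Frame depth is 30 mm along y. It is built from two vertical stiles running the full outside height and two horizontal rails spanning the gap between the stiles.

C is a simple wooden stool: a rectangular seat 265 mm (x) by 347 mm (y), 25 mm thick, top face at z = 405 mm, on four square legs, each 42×42 mm in cross-section. The legs rest on z = 0, each flush with a corner of the seat. Four stretchers, 42 mm wide and 19 mm tall, connect adjacent legs with their undersides at z = 196 mm, each running between the inner faces of the legs it joins and aligned with the legs' outer faces on the other axis.

The picture frame is beside the table with their tops flush at z = 739. The stool is on top of the table.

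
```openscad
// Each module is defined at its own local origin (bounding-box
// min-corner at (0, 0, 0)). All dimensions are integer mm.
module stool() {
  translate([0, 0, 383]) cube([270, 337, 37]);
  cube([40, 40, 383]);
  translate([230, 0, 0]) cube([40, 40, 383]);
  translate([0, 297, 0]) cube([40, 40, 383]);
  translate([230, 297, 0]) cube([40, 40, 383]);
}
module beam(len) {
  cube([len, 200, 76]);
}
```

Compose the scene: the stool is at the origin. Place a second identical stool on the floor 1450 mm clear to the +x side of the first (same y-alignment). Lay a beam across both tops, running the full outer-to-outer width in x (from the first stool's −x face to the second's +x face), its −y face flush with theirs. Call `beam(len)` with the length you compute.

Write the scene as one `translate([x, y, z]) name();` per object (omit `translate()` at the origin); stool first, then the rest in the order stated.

stool();
translate([1720, 0, 0]) stool();
translate([0, 0, 420]) beam(1990);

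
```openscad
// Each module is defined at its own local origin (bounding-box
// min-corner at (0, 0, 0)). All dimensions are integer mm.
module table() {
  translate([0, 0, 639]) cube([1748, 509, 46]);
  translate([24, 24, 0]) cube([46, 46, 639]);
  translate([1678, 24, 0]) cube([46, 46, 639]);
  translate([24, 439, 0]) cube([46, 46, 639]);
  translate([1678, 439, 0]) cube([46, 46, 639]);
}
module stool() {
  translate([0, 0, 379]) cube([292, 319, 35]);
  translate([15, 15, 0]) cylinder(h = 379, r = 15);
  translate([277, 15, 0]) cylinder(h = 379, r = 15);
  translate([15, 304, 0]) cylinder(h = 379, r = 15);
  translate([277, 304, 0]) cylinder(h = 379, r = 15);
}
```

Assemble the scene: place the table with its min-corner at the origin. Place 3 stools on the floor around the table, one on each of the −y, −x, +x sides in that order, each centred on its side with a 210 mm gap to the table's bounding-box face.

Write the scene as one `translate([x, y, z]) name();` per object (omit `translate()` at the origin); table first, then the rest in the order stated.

table();
translate([728, -529, 0]) stool();
translate([-502, 95, 0]) stool();
translate([1958, 95, 0]) stool();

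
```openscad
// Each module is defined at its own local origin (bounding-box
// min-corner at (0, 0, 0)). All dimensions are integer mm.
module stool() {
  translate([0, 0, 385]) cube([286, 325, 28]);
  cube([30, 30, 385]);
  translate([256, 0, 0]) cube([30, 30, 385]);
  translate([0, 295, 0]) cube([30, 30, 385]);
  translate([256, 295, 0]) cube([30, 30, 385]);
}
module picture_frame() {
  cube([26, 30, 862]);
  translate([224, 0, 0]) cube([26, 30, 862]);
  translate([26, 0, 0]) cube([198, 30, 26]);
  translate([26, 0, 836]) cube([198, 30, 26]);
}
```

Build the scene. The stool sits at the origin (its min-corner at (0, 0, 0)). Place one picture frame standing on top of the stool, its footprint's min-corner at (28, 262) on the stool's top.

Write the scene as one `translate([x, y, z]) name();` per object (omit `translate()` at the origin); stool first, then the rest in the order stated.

stool();
translate([28, 262, 413]) picture_frame();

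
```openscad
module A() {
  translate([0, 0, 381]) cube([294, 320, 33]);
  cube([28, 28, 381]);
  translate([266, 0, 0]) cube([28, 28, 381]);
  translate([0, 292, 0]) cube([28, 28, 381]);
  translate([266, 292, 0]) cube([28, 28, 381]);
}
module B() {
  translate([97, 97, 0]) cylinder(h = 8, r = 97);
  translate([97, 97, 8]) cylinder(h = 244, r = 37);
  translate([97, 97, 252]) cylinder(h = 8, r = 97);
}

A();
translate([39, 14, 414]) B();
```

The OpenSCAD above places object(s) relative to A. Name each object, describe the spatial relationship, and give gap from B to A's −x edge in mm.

A is a stool. B is a spool. The spool is on top of the stool. The gap from the spool to the stool's −x edge is 39 mm.

The spool's min-x is at 39; the stool's min-x is 0; gap = 39 mm.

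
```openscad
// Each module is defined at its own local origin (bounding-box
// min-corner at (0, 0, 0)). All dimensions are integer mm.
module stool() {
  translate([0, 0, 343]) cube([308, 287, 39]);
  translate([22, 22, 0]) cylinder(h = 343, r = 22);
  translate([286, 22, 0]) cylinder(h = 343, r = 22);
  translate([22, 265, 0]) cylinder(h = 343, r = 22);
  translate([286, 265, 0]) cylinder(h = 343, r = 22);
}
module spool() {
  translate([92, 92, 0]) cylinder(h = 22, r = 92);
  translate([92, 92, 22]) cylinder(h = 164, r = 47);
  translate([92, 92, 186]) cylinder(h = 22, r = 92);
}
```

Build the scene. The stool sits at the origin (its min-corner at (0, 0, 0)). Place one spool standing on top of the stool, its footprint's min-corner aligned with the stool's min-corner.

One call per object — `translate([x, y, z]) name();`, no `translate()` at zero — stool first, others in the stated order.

stool();
translate([0, 0, 382]) spool();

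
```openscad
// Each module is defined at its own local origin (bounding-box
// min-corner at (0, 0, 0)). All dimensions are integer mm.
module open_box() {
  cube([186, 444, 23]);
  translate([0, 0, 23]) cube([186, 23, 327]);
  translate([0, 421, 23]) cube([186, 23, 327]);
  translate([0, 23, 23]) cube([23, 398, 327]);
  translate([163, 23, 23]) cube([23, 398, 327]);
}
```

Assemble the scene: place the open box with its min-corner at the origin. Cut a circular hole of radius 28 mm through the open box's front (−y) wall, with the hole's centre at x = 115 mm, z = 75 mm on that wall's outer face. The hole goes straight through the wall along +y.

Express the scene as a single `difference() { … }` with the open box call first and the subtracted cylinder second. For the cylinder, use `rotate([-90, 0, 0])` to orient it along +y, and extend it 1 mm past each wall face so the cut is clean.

difference() {
  open_box();
  translate([115, -1, 75]) rotate([-90, 0, 0]) cylinder(h = 25, r = 28);
}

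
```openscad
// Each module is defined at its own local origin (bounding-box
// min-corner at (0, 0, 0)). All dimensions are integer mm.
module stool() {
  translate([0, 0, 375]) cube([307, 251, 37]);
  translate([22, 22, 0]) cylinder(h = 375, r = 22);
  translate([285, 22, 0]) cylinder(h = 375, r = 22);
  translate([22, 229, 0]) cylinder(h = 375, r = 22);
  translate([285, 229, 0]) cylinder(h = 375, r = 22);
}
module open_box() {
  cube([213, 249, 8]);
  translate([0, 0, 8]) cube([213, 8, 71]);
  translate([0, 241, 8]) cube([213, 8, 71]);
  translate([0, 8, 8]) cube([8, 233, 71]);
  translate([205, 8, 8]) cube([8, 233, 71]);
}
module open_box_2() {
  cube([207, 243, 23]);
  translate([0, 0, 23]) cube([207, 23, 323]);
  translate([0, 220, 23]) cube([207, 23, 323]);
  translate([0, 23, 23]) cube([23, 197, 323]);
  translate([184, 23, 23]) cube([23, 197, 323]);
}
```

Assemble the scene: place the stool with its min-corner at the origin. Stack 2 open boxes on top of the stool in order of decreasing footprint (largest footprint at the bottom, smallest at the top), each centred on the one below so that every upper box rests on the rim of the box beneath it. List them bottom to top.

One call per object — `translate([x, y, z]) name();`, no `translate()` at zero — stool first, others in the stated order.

stool();
translate([47, 1, 412]) open_box();
translate([50, 4, 491]) open_box_2();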